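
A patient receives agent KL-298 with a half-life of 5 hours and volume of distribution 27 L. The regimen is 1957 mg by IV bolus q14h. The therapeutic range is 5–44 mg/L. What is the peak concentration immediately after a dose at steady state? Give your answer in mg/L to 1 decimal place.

84.6 mg/L

k = ln2/t½ = ln2/5 ≈ 0.138629 h⁻¹; fraction remaining f = e^(−kτ) = e^(−0.138629×14) ≈ 0.1436.
At steady state, accumulation factor R = 1/(1 − e^(−kτ)) ≈ 1.1677.
Each bolus raises the concentration by D/Vd = 1957/27 ≈ 72.481 mg/L.
Steady-state peak Cmax,ss = C₀·R ≈ 72.481 × 1.1677 ≈ 84.636 mg/L.
Peak 84.6 mg/L vs MTC 44 mg/L: exceeds toxic threshold.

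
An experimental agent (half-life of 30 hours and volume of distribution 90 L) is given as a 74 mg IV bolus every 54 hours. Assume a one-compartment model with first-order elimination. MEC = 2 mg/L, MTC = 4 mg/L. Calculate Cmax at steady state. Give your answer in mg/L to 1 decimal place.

1.2 mg/L

τ/t½ = 54/30 ≈ 1.8, so fraction remaining f = (1/2)^(54/30) ≈ 0.2872.
At steady state, accumulation factor R = 1/(1 − e^(−kτ)) ≈ 1.4029.
Each bolus raises the concentration by D/Vd = 74/90 ≈ 0.822 mg/L.
Steady-state peak Cmax,ss = C₀·R ≈ 0.822 × 1.4029 ≈ 1.153 mg/L.
Peak 1.2 mg/L vs MTC 4 mg/L: below toxic threshold.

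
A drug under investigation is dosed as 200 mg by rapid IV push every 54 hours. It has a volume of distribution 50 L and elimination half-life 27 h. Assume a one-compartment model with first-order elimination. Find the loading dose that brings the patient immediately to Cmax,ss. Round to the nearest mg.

f = (1/2)^(54/27) ≈ 0.250000; accumulation ratio R = 1/(1−f) ≈ 1.33333.
Loading dose to hit Cmax,ss on first dose: D_load = D_maint·R ≈ 200 × 1.33333 ≈ 266.67 mg.

267 mg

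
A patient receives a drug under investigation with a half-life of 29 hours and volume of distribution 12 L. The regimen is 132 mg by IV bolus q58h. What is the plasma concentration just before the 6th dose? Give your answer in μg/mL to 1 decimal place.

3.7 μg/mL

f = (1/2)^(τ/t½) = (1/2)^(58/29) ≈ 0.2500.
C₀ = D/Vd = 132/12 ≈ 11.000 μg/mL.
Before the 6th dose, 5 doses have been given. Superposition: Cmin = C₀·(f + f² + … + f^5).
≈ 11.000 × (0.2500 + 0.0625 + 0.0156 + 0.0039 + 0.0010) ≈ 11.000 × 0.3330 ≈ 3.663 μg/mL.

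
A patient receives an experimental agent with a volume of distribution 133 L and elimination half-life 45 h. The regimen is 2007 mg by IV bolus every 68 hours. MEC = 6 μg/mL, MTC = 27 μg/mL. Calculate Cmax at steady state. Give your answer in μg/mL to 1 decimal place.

23.2 μg/mL

k = ln2/t½ = ln2/45 ≈ 0.015403 h⁻¹; fraction remaining f = e^(−kτ) = e^(−0.015403×68) ≈ 0.3508.
At steady state, accumulation factor R = 1/(1 − e^(−kτ)) ≈ 1.5404.
Single-dose peak C₀ = D/Vd = 2007/133 ≈ 15.090 μg/mL.
Steady-state peak Cmax,ss = C₀·R ≈ 15.090 × 1.5404 ≈ 23.245 μg/mL.
Peak 23.2 μg/mL vs MTC 27 μg/mL: below toxic threshold.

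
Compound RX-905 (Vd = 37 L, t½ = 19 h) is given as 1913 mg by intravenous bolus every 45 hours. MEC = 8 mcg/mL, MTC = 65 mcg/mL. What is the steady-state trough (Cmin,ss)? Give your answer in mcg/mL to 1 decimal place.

12.4 mcg/mL

Over one 45-h interval, 45/19 ≈ 2.3684 half-lives elapse, leaving f ≈ 0.1937 of each dose.
Accumulation ratio R = 1/(1 − f) ≈ 1/0.8063 ≈ 1.2402.
Single-dose peak C₀ = D/Vd = 1913/37 ≈ 51.703 mcg/mL.
Cmax,ss = C₀/(1 − f) ≈ 51.703/0.8063 ≈ 64.124 mcg/mL.
One interval later, Cmin,ss = Cmax,ss·e^(−kτ) ≈ 64.124 × 0.1937 ≈ 12.421 mcg/mL.
Trough 12.4 mcg/mL vs MEC 8 mcg/mL: adequate.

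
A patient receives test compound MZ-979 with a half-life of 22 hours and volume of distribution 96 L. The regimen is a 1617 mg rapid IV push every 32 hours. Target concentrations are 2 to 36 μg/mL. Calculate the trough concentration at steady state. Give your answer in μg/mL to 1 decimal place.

Over one 32-h interval, 32/22 ≈ 1.4545 half-lives elapse, leaving f ≈ 0.3649 of each dose.
Accumulation ratio R = 1/(1 − f) ≈ 1/0.6351 ≈ 1.5746.
Single-dose peak C₀ = D/Vd = 1617/96 ≈ 16.844 μg/mL.
Cmax,ss = C₀/(1 − f) ≈ 16.844/0.6351 ≈ 26.522 μg/mL.
One interval later, Cmin,ss = Cmax,ss·e^(−kτ) ≈ 26.522 × 0.3649 ≈ 9.678 μg/mL.
Trough 9.7 μg/mL vs MEC 2 μg/mL: adequate.

9.7 μg/mL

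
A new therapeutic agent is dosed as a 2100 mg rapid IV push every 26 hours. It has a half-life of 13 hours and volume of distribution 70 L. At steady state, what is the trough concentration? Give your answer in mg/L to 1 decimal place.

10.0 mg/L

The dosing interval is 2 half-lives, so f = 2^(−2) = 0.25.
At steady state, R = 1/(1 − 0.25) = 4/3.
Single-dose peak C₀ = D/Vd = 2100/70 = 30 mg/L.
Steady-state peak Cmax,ss = C₀·R = 30 × 4/3 ≈ 40.000 mg/L.
Steady-state trough Cmin,ss = Cmax,ss·f ≈ 40.000 × 0.25 ≈ 10.000 mg/L.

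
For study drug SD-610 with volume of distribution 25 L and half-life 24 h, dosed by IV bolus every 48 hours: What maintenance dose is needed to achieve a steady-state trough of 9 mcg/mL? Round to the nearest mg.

675 mg

τ/t½ = 48/24 ≈ 2, so f = (1/2)^(48/24) ≈ 0.250000.
Cmin,ss = (D/Vd)·f/(1−f), so D = Cmin,ss·Vd·(1−f)/f.
D = 9 × 25 × (1−f)/f ≈ 9 × 25 × 3.00000 ≈ 675.00 mg.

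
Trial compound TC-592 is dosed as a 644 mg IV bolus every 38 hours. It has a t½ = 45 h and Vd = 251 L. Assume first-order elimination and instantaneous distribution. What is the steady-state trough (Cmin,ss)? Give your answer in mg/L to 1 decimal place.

k = ln2/t½ = ln2/45 ≈ 0.015403 h⁻¹; fraction remaining f = e^(−kτ) = e^(−0.015403×38) ≈ 0.5569.
Accumulation ratio R = 1/(1 − f) ≈ 1/0.4431 ≈ 2.2568.
Each bolus raises the concentration by D/Vd = 644/251 ≈ 2.566 mg/L.
Cmax,ss = C₀/(1 − f) ≈ 2.566/0.4431 ≈ 5.791 mg/L.
Steady-state trough Cmin,ss = Cmax,ss·f ≈ 5.791 × 0.5569 ≈ 3.225 mg/L.

3.2 mg/L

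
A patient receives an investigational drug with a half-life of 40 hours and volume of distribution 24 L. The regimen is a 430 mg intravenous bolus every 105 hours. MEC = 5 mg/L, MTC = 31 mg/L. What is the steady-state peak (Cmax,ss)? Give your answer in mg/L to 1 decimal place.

τ/t½ = 105/40 ≈ 2.625, so fraction remaining f = (1/2)^(105/40) ≈ 0.1621.
Accumulation ratio R = 1/(1 − f) ≈ 1/0.8379 ≈ 1.1935.
Each bolus raises the concentration by D/Vd = 430/24 ≈ 17.917 mg/L.
Steady-state peak Cmax,ss = C₀·R ≈ 17.917 × 1.1935 ≈ 21.384 mg/L.
Peak 21.4 mg/L vs MTC 31 mg/L: below toxic threshold.

21.4 mg/L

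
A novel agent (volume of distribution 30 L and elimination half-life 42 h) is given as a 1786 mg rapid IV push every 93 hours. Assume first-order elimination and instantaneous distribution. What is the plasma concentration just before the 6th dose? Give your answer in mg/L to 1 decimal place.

16.3 mg/L

f = (1/2)^(τ/t½) = (1/2)^(93/42) ≈ 0.2155.
C₀ = D/Vd = 1786/30 ≈ 59.533 mg/L.
Before the 6th dose, 5 doses have been given. Superposition: Cmin = C₀·(f + f² + … + f^5).
≈ 59.533 × (0.2155 + 0.0464 + 0.0100 + 0.0022 + 0.0005) ≈ 59.533 × 0.2746 ≈ 16.348 mg/L.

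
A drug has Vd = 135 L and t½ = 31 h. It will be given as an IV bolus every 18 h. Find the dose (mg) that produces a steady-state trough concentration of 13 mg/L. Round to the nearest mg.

870 mg

τ/t½ = 18/31 ≈ 0.58065, so f = (1/2)^(18/31) ≈ 0.668665.
Cmin,ss = (D/Vd)·f/(1−f), so D = Cmin,ss·Vd·(1−f)/f.
D = 13 × 135 × (1−f)/f ≈ 13 × 135 × 0.49552 ≈ 869.64 mg.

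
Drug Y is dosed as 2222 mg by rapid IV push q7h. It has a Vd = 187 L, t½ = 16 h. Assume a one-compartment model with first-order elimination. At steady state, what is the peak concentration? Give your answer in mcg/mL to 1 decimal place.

45.4 mcg/mL

τ/t½ = 7/16 ≈ 0.4375, so fraction remaining f = (1/2)^(7/16) ≈ 0.7384.
At steady state, accumulation factor R = 1/(1 − e^(−kτ)) ≈ 3.8226.
Single-dose peak C₀ = D/Vd = 2222/187 ≈ 11.882 mcg/mL.
Cmax,ss = C₀/(1 − f) ≈ 11.882/0.2616 ≈ 45.420 mcg/mL.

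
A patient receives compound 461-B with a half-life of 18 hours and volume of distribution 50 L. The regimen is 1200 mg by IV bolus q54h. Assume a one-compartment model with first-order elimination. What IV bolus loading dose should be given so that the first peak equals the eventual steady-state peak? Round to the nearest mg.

f = (1/2)^(54/18) ≈ 0.125000; accumulation ratio R = 1/(1−f) ≈ 1.14286.
Loading dose to hit Cmax,ss on first dose: D_load = D_maint·R ≈ 1200 × 1.14286 ≈ 1371.43 mg.

1371 mg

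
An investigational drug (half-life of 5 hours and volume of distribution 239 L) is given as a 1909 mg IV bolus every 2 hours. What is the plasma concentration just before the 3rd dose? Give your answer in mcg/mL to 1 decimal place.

10.6 mcg/mL

f = (1/2)^(τ/t½) = (1/2)^(2/5) ≈ 0.7579.
C₀ = D/Vd = 1909/239 ≈ 7.987 mcg/mL.
Before the 3rd dose, 2 doses have been given. Superposition: Cmin = C₀·(f + f²).
≈ 7.987 × (0.7579 + 0.5744) ≈ 7.987 × 1.3323 ≈ 10.641 mcg/mL.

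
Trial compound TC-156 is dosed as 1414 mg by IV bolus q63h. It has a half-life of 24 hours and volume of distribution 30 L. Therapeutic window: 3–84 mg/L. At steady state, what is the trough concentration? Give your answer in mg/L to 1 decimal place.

9.1 mg/L

k = ln2/t½ = ln2/24 ≈ 0.028881 h⁻¹; fraction remaining f = e^(−kτ) = e^(−0.028881×63) ≈ 0.1621.
Accumulation ratio R = 1/(1 − f) ≈ 1/0.8379 ≈ 1.1935.
Each bolus raises the concentration by D/Vd = 1414/30 ≈ 47.133 mg/L.
Steady-state peak Cmax,ss = C₀·R ≈ 47.133 × 1.1935 ≈ 56.253 mg/L.
One interval later, Cmin,ss = Cmax,ss·e^(−kτ) ≈ 56.253 × 0.1621 ≈ 9.119 mg/L.
Trough 9.1 mg/L vs MEC 3 mg/L: adequate.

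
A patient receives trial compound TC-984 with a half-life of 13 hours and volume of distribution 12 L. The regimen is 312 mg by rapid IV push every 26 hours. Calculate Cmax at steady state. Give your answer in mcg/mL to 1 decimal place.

34.7 mcg/mL

The dosing interval is 2 half-lives, so f = 2^(−2) = 0.25.
At steady state, R = 1/(1 − 0.25) = 4/3.
Single-dose peak C₀ = D/Vd = 312/12 = 26 mcg/mL.
Steady-state peak Cmax,ss = C₀·R = 26 × 4/3 ≈ 34.667 mcg/mL.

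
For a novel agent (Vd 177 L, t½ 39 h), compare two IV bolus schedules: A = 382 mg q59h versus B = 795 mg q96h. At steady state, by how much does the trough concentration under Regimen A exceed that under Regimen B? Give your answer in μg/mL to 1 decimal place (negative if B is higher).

Regimen A: f = (1/2)^(59/39) ≈ 0.3504; Cmin,ss = (382/177)·f/(1−f) ≈ 1.164 μg/mL.
Regimen B: f = (1/2)^(96/39) ≈ 0.1816; Cmin,ss = (795/177)·f/(1−f) ≈ 0.997 μg/mL.
Difference ≈ 1.164 − 0.997 ≈ 0.167 μg/mL.

0.2 μg/mL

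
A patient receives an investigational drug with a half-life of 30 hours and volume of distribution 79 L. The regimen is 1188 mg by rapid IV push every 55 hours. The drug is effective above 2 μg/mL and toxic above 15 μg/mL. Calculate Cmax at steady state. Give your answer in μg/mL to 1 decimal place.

20.9 μg/mL

Over one 55-h interval, 55/30 ≈ 1.8333 half-lives elapse, leaving f ≈ 0.2806 of each dose.
Accumulation ratio R = 1/(1 − f) ≈ 1/0.7194 ≈ 1.3900.
Single-dose peak C₀ = D/Vd = 1188/79 ≈ 15.038 μg/mL.
Steady-state peak Cmax,ss = C₀·R ≈ 15.038 × 1.3900 ≈ 20.903 μg/mL.
Peak 20.9 μg/mL vs MTC 15 μg/mL: exceeds toxic threshold.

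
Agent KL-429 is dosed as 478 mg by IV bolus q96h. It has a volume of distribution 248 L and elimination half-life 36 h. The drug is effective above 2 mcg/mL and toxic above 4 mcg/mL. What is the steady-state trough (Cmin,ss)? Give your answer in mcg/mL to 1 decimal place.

Over one 96-h interval, 96/36 ≈ 2.6667 half-lives elapse, leaving f ≈ 0.1575 of each dose.
Each bolus raises the concentration by D/Vd = 478/248 ≈ 1.927 mcg/mL.
Steady-state trough Cmin,ss = C₀·f/(1−f) ≈ 1.927 × 0.1575/0.8425 ≈ 0.360 mcg/mL.
Trough 0.4 mcg/mL vs MEC 2 mcg/mL: subtherapeutic.

0.4 mcg/mL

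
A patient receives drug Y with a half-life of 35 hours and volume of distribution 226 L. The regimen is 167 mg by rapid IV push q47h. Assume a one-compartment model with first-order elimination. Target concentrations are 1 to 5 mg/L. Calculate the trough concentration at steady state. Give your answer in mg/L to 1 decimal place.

0.5 mg/L

k = ln2/t½ = ln2/35 ≈ 0.019804 h⁻¹; fraction remaining f = e^(−kτ) = e^(−0.019804×47) ≈ 0.3942.
At steady state, accumulation factor R = 1/(1 − e^(−kτ)) ≈ 1.6507.
Each bolus raises the concentration by D/Vd = 167/226 ≈ 0.739 mg/L.
Steady-state peak Cmax,ss = C₀·R ≈ 0.739 × 1.6507 ≈ 1.220 mg/L.
One interval later, Cmin,ss = Cmax,ss·e^(−kτ) ≈ 1.220 × 0.3942 ≈ 0.481 mg/L.
Trough 0.5 mg/L vs MEC 1 mg/L: subtherapeutic.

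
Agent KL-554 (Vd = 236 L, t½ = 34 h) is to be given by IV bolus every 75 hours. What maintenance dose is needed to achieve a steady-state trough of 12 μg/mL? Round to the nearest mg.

τ/t½ = 75/34 ≈ 2.2059, so f = (1/2)^(75/34) ≈ 0.216752.
Cmin,ss = (D/Vd)·f/(1−f), so D = Cmin,ss·Vd·(1−f)/f.
D = 12 × 236 × (1−f)/f ≈ 12 × 236 × 3.61357 ≈ 10233.63 mg.

10234 mg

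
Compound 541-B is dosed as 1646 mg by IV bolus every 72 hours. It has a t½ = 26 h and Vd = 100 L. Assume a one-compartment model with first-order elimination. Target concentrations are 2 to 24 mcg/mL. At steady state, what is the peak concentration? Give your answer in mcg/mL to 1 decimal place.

19.3 mcg/mL

k = ln2/t½ = ln2/26 ≈ 0.026660 h⁻¹; fraction remaining f = e^(−kτ) = e^(−0.026660×72) ≈ 0.1467.
Accumulation ratio R = 1/(1 − f) ≈ 1/0.8533 ≈ 1.1719.
Single-dose peak C₀ = D/Vd = 1646/100 ≈ 16.460 mcg/mL.
Steady-state peak Cmax,ss = C₀·R ≈ 16.460 × 1.1719 ≈ 19.289 mcg/mL.
Peak 19.3 mcg/mL vs MTC 24 mcg/mL: below toxic threshold.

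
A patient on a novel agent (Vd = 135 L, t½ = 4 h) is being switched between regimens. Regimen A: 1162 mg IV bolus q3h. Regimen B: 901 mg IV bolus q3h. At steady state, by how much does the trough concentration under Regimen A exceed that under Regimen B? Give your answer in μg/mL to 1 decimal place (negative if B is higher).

2.8 μg/mL

Regimen A: f = (1/2)^(3/4) ≈ 0.5946; Cmin,ss = (1162/135)·f/(1−f) ≈ 12.624 μg/mL.
Regimen B: f = (1/2)^(3/4) ≈ 0.5946; Cmin,ss = (901/135)·f/(1−f) ≈ 9.789 μg/mL.
Difference ≈ 12.624 − 9.789 ≈ 2.835 μg/mL.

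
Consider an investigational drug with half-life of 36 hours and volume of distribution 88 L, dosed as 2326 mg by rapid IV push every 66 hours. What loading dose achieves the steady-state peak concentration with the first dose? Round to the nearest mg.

3233 mg

f = (1/2)^(66/36) ≈ 0.280616; accumulation ratio R = 1/(1−f) ≈ 1.39008.
Loading dose to hit Cmax,ss on first dose: D_load = D_maint·R ≈ 2326 × 1.39008 ≈ 3233.33 mg.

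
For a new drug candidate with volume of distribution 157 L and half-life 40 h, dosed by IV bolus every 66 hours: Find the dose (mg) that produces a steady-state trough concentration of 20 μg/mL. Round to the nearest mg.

τ/t½ = 66/40 ≈ 1.65, so f = (1/2)^(66/40) ≈ 0.318640.
Cmin,ss = (D/Vd)·f/(1−f), so D = Cmin,ss·Vd·(1−f)/f.
D = 20 × 157 × (1−f)/f ≈ 20 × 157 × 2.13834 ≈ 6714.39 mg.

6714 mg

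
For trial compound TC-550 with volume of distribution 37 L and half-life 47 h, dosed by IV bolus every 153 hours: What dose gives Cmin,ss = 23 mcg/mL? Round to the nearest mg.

τ/t½ = 153/47 ≈ 3.2553, so f = (1/2)^(153/47) ≈ 0.104725.
Cmin,ss = (D/Vd)·f/(1−f), so D = Cmin,ss·Vd·(1−f)/f.
D = 23 × 37 × (1−f)/f ≈ 23 × 37 × 8.54882 ≈ 7275.05 mg.

7275 mg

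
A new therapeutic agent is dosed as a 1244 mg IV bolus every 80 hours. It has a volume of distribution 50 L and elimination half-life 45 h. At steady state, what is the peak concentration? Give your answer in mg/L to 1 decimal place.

35.1 mg/L

τ/t½ = 80/45 ≈ 1.7778, so fraction remaining f = (1/2)^(80/45) ≈ 0.2916.
At steady state, accumulation factor R = 1/(1 − e^(−kτ)) ≈ 1.4116.
Each bolus raises the concentration by D/Vd = 1244/50 ≈ 24.880 mg/L.
Cmax,ss = C₀/(1 − f) ≈ 24.880/0.7084 ≈ 35.121 mg/L.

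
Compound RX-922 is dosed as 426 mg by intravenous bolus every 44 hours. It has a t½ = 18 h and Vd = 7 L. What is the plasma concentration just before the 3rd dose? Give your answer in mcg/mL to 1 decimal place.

f = (1/2)^(τ/t½) = (1/2)^(44/18) ≈ 0.1837.
C₀ = D/Vd = 426/7 ≈ 60.857 mcg/mL.
Before the 3rd dose, 2 doses have been given. Superposition: Cmin = C₀·(f + f²).
≈ 60.857 × (0.1837 + 0.0337) ≈ 60.857 × 0.2174 ≈ 13.230 mcg/mL.

13.2 mcg/mL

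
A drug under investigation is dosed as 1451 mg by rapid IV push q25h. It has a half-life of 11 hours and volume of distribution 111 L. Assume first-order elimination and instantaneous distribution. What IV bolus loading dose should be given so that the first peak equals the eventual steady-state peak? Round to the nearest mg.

f = (1/2)^(25/11) ≈ 0.206938; accumulation ratio R = 1/(1−f) ≈ 1.26094.
Loading dose to hit Cmax,ss on first dose: D_load = D_maint·R ≈ 1451 × 1.26094 ≈ 1829.62 mg.

1830 mg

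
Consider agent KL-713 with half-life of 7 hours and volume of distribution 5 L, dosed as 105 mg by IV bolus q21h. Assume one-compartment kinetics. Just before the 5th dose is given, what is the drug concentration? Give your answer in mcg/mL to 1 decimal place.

f = (1/2)^(τ/t½) = (1/2)^(21/7) ≈ 0.1250.
C₀ = D/Vd = 105/5 ≈ 21.000 mcg/mL.
Before the 5th dose, 4 doses have been given. Superposition: Cmin = C₀·(f + f² + … + f^4).
≈ 21.000 × (0.1250 + 0.0156 + 0.0020 + 0.0002) ≈ 21.000 × 0.1428 ≈ 2.999 mcg/mL.

3.0 mcg/mL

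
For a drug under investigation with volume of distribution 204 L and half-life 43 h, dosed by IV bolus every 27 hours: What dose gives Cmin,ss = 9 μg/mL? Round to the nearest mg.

τ/t½ = 27/43 ≈ 0.62791, so f = (1/2)^(27/43) ≈ 0.647115.
Cmin,ss = (D/Vd)·f/(1−f), so D = Cmin,ss·Vd·(1−f)/f.
D = 9 × 204 × (1−f)/f ≈ 9 × 204 × 0.54532 ≈ 1001.21 mg.

1001 mg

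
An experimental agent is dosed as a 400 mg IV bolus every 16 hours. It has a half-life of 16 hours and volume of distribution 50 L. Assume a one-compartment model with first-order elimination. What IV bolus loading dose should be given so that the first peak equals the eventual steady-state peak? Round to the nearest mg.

800 mg

f = (1/2)^(16/16) ≈ 0.500000; accumulation ratio R = 1/(1−f) ≈ 2.00000.
Loading dose to hit Cmax,ss on first dose: D_load = D_maint·R ≈ 400 × 2.00000 ≈ 800.00 mg.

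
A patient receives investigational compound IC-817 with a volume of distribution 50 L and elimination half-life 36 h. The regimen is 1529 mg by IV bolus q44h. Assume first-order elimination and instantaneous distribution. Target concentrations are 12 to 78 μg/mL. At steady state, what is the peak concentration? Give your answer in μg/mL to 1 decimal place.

Over one 44-h interval, 44/36 ≈ 1.2222 half-lives elapse, leaving f ≈ 0.4286 of each dose.
At steady state, accumulation factor R = 1/(1 − e^(−kτ)) ≈ 1.7501.
Single-dose peak C₀ = D/Vd = 1529/50 ≈ 30.580 μg/mL.
Steady-state peak Cmax,ss = C₀·R ≈ 30.580 × 1.7501 ≈ 53.518 μg/mL.
Peak 53.5 μg/mL vs MTC 78 μg/mL: below toxic threshold.

53.5 μg/mL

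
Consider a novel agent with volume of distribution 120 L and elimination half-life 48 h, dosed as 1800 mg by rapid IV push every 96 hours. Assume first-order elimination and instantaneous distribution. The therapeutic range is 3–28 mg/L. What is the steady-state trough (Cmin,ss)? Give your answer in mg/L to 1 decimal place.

5.0 mg/L

τ = 96 h = 2 half-lives, so f = (1/2)^2 = 0.25.
At steady state, R = 1/(1 − 0.25) = 4/3.
Single-dose peak C₀ = D/Vd = 1800/120 = 15 mg/L.
Steady-state peak Cmax,ss = C₀·R = 15 × 4/3 ≈ 20.000 mg/L.
Steady-state trough Cmin,ss = Cmax,ss·f ≈ 20.000 × 0.25 ≈ 5.000 mg/L.
Trough 5.0 mg/L vs MEC 3 mg/L: adequate.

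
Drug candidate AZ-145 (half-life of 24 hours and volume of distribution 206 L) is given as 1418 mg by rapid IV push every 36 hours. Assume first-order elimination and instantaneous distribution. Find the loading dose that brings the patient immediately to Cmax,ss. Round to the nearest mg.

2194 mg

f = (1/2)^(36/24) ≈ 0.353553; accumulation ratio R = 1/(1−f) ≈ 1.54692.
Loading dose to hit Cmax,ss on first dose: D_load = D_maint·R ≈ 1418 × 1.54692 ≈ 2193.53 mg.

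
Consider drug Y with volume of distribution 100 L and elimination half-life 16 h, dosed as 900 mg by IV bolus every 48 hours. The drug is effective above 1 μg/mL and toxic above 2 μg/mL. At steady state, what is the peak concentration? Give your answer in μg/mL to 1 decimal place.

τ = 48 h = 3 half-lives, so f = (1/2)^3 = 0.125.
At steady state, R = 1/(1 − 0.125) = 8/7.
Single-dose peak C₀ = D/Vd = 900/100 = 9 μg/mL.
Steady-state peak Cmax,ss = C₀·R = 9 × 8/7 ≈ 10.286 μg/mL.
Peak 10.3 μg/mL vs MTC 2 μg/mL: exceeds toxic threshold.

10.3 μg/mL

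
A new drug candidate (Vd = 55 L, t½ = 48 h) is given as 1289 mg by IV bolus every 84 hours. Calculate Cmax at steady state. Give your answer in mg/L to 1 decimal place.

33.4 mg/L

Over one 84-h interval, 84/48 ≈ 1.75 half-lives elapse, leaving f ≈ 0.2973 of each dose.
At steady state, accumulation factor R = 1/(1 − e^(−kτ)) ≈ 1.4231.
Each bolus raises the concentration by D/Vd = 1289/55 ≈ 23.436 mg/L.
Steady-state peak Cmax,ss = C₀·R ≈ 23.436 × 1.4231 ≈ 33.352 mg/L.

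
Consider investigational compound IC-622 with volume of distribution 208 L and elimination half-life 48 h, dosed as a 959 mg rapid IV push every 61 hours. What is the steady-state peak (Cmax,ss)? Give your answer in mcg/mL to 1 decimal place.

7.9 mcg/mL

k = ln2/t½ = ln2/48 ≈ 0.014441 h⁻¹; fraction remaining f = e^(−kτ) = e^(−0.014441×61) ≈ 0.4144.
Accumulation ratio R = 1/(1 − f) ≈ 1/0.5856 ≈ 1.7077.
Each bolus raises the concentration by D/Vd = 959/208 ≈ 4.611 mcg/mL.
Steady-state peak Cmax,ss = C₀·R ≈ 4.611 × 1.7077 ≈ 7.874 mcg/mL.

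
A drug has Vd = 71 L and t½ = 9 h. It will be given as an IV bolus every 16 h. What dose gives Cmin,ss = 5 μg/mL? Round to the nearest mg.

862 mg

τ/t½ = 16/9 ≈ 1.7778, so f = (1/2)^(16/9) ≈ 0.291632.
Cmin,ss = (D/Vd)·f/(1−f), so D = Cmin,ss·Vd·(1−f)/f.
D = 5 × 71 × (1−f)/f ≈ 5 × 71 × 2.42898 ≈ 862.29 mg.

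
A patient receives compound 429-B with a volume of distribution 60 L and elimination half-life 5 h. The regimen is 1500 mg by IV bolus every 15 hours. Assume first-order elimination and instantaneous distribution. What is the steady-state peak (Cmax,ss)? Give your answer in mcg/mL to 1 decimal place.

28.6 mcg/mL

The dosing interval is 3 half-lives, so f = 2^(−3) = 0.125.
Accumulation ratio R = 1/(1 − f) = 1/0.875 = 8/7.
Single-dose peak C₀ = D/Vd = 1500/60 = 25 mcg/mL.
Steady-state peak Cmax,ss = C₀·R = 25 × 8/7 ≈ 28.571 mcg/mL.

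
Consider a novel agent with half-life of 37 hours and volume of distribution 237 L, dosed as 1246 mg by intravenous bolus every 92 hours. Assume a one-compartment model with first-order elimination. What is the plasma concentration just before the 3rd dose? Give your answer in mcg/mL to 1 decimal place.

1.1 mcg/mL

f = (1/2)^(τ/t½) = (1/2)^(92/37) ≈ 0.1784.
C₀ = D/Vd = 1246/237 ≈ 5.257 mcg/mL.
Before the 3rd dose, 2 doses have been given. Superposition: Cmin = C₀·(f + f²).
≈ 5.257 × (0.1784 + 0.0318) ≈ 5.257 × 0.2102 ≈ 1.105 mcg/mL.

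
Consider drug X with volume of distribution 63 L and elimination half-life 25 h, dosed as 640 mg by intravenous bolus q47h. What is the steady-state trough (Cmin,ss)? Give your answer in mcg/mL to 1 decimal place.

3.8 mcg/mL

k = ln2/t½ = ln2/25 ≈ 0.027726 h⁻¹; fraction remaining f = e^(−kτ) = e^(−0.027726×47) ≈ 0.2717.
Single-dose peak C₀ = D/Vd = 640/63 ≈ 10.159 mcg/mL.
Steady-state trough Cmin,ss = C₀·f/(1−f) ≈ 10.159 × 0.2717/0.7283 ≈ 3.790 mcg/mL.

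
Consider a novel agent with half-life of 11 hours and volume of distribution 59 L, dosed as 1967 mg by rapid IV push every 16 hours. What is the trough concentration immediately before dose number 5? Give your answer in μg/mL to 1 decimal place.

18.8 μg/mL

f = (1/2)^(τ/t½) = (1/2)^(16/11) ≈ 0.3649.
C₀ = D/Vd = 1967/59 ≈ 33.339 μg/mL.
Before the 5th dose, 4 doses have been given. Superposition: Cmin = C₀·(f + f² + … + f^4).
≈ 33.339 × (0.3649 + 0.1332 + 0.0486 + 0.0177) ≈ 33.339 × 0.5644 ≈ 18.817 μg/mL.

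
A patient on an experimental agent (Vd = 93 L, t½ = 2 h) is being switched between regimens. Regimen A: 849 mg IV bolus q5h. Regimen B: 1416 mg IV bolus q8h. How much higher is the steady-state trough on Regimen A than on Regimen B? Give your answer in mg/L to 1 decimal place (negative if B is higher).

Regimen A: f = (1/2)^(5/2) ≈ 0.1768; Cmin,ss = (849/93)·f/(1−f) ≈ 1.961 mg/L.
Regimen B: f = (1/2)^(8/2) ≈ 0.0625; Cmin,ss = (1416/93)·f/(1−f) ≈ 1.015 mg/L.
Difference ≈ 1.961 − 1.015 ≈ 0.946 mg/L.

0.9 mg/L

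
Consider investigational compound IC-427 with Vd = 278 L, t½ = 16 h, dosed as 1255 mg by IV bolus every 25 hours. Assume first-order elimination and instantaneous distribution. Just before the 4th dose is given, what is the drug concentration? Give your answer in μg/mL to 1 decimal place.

f = (1/2)^(τ/t½) = (1/2)^(25/16) ≈ 0.3386.
C₀ = D/Vd = 1255/278 ≈ 4.514 μg/mL.
Before the 4th dose, 3 doses have been given. Superposition: Cmin = C₀·(f + f² + … + f^3).
≈ 4.514 × (0.3386 + 0.1146 + 0.0388) ≈ 4.514 × 0.4920 ≈ 2.221 μg/mL.

2.2 μg/mL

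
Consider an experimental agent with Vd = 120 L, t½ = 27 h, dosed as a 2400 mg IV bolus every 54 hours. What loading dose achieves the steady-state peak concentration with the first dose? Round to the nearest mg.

f = (1/2)^(54/27) ≈ 0.250000; accumulation ratio R = 1/(1−f) ≈ 1.33333.
Loading dose to hit Cmax,ss on first dose: D_load = D_maint·R ≈ 2400 × 1.33333 ≈ 3199.99 mg.

3200 mg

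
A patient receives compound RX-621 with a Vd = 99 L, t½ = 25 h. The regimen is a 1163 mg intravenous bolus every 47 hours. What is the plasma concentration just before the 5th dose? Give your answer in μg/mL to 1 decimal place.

4.4 μg/mL

f = (1/2)^(τ/t½) = (1/2)^(47/25) ≈ 0.2717.
C₀ = D/Vd = 1163/99 ≈ 11.747 μg/mL.
Before the 5th dose, 4 doses have been given. Superposition: Cmin = C₀·(f + f² + … + f^4).
≈ 11.747 × (0.2717 + 0.0738 + 0.0201 + 0.0054) ≈ 11.747 × 0.3710 ≈ 4.358 μg/mL.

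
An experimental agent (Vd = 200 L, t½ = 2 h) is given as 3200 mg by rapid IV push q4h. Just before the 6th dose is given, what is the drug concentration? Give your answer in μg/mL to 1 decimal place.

5.3 μg/mL

f = (1/2)^(τ/t½) = (1/2)^(4/2) ≈ 0.2500.
C₀ = D/Vd = 3200/200 ≈ 16.000 μg/mL.
Before the 6th dose, 5 doses have been given. Superposition: Cmin = C₀·(f + f² + … + f^5).
≈ 16.000 × (0.2500 + 0.0625 + 0.0156 + 0.0039 + 0.0010) ≈ 16.000 × 0.3330 ≈ 5.328 μg/mL.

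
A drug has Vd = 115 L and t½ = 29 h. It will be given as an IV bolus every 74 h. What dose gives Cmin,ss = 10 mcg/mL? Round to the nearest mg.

τ/t½ = 74/29 ≈ 2.5517, so f = (1/2)^(74/29) ≈ 0.170551.
Cmin,ss = (D/Vd)·f/(1−f), so D = Cmin,ss·Vd·(1−f)/f.
D = 10 × 115 × (1−f)/f ≈ 10 × 115 × 4.86335 ≈ 5592.85 mg.

5593 mg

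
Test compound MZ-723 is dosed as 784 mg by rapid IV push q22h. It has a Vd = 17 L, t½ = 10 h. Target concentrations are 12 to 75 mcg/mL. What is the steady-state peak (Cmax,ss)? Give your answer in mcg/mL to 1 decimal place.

58.9 mcg/mL

k = ln2/t½ = ln2/10 ≈ 0.069315 h⁻¹; fraction remaining f = e^(−kτ) = e^(−0.069315×22) ≈ 0.2176.
Accumulation ratio R = 1/(1 − f) ≈ 1/0.7824 ≈ 1.2781.
Single-dose peak C₀ = D/Vd = 784/17 ≈ 46.118 mcg/mL.
Cmax,ss = C₀/(1 − f) ≈ 46.118/0.7824 ≈ 58.944 mcg/mL.
Peak 58.9 mcg/mL vs MTC 75 mcg/mL: below toxic threshold.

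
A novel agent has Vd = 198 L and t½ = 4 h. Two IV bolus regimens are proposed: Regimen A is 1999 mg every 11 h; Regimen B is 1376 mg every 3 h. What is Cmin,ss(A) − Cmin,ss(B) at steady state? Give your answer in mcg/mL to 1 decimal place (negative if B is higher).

Regimen A: f = (1/2)^(11/4) ≈ 0.1487; Cmin,ss = (1999/198)·f/(1−f) ≈ 1.764 mcg/mL.
Regimen B: f = (1/2)^(3/4) ≈ 0.5946; Cmin,ss = (1376/198)·f/(1−f) ≈ 10.193 mcg/mL.
Difference ≈ 1.764 − 10.193 ≈ -8.429 mcg/mL.

-8.4 mcg/mL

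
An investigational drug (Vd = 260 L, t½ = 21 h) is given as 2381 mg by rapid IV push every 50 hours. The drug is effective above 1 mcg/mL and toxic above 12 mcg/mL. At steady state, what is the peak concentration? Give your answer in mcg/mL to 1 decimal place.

Over one 50-h interval, 50/21 ≈ 2.381 half-lives elapse, leaving f ≈ 0.1920 of each dose.
At steady state, accumulation factor R = 1/(1 − e^(−kτ)) ≈ 1.2376.
Each bolus raises the concentration by D/Vd = 2381/260 ≈ 9.158 mcg/mL.
Steady-state peak Cmax,ss = C₀·R ≈ 9.158 × 1.2376 ≈ 11.334 mcg/mL.
Peak 11.3 mcg/mL vs MTC 12 mcg/mL: below toxic threshold.

11.3 mcg/mL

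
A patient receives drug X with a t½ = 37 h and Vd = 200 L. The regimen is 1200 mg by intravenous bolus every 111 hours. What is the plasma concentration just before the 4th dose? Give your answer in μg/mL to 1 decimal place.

0.9 μg/mL

f = (1/2)^(τ/t½) = (1/2)^(111/37) ≈ 0.1250.
C₀ = D/Vd = 1200/200 ≈ 6.000 μg/mL.
Before the 4th dose, 3 doses have been given. Superposition: Cmin = C₀·(f + f² + … + f^3).
≈ 6.000 × (0.1250 + 0.0156 + 0.0020) ≈ 6.000 × 0.1426 ≈ 0.856 μg/mL.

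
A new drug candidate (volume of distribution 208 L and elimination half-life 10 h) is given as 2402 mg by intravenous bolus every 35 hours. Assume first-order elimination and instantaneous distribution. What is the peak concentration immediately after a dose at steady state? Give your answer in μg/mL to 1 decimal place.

12.7 μg/mL

τ/t½ = 35/10 ≈ 3.5, so fraction remaining f = (1/2)^(35/10) ≈ 0.0884.
Accumulation ratio R = 1/(1 − f) ≈ 1/0.9116 ≈ 1.0970.
Each bolus raises the concentration by D/Vd = 2402/208 ≈ 11.548 μg/mL.
Steady-state peak Cmax,ss = C₀·R ≈ 11.548 × 1.0970 ≈ 12.668 μg/mL.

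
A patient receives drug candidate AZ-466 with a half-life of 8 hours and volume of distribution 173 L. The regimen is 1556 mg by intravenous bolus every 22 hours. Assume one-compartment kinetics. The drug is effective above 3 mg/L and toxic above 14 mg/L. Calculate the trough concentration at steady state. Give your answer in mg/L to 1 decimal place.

1.6 mg/L

Over one 22-h interval, 22/8 ≈ 2.75 half-lives elapse, leaving f ≈ 0.1487 of each dose.
Each bolus raises the concentration by D/Vd = 1556/173 ≈ 8.994 mg/L.
Steady-state trough Cmin,ss = C₀·f/(1−f) ≈ 8.994 × 0.1487/0.8513 ≈ 1.571 mg/L.
Trough 1.6 mg/L vs MEC 3 mg/L: subtherapeutic.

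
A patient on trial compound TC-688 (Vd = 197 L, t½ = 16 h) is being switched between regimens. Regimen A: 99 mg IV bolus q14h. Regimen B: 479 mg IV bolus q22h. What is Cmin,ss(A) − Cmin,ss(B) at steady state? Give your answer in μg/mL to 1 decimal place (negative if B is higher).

Regimen A: f = (1/2)^(14/16) ≈ 0.5453; Cmin,ss = (99/197)·f/(1−f) ≈ 0.603 μg/mL.
Regimen B: f = (1/2)^(22/16) ≈ 0.3856; Cmin,ss = (479/197)·f/(1−f) ≈ 1.526 μg/mL.
Difference ≈ 0.603 − 1.526 ≈ -0.923 μg/mL.

-0.9 μg/mL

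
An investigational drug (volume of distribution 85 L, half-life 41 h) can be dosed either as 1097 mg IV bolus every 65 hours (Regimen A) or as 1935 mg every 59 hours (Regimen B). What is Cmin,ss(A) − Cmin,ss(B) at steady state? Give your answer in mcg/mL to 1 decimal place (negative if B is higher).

Regimen A: f = (1/2)^(65/41) ≈ 0.3332; Cmin,ss = (1097/85)·f/(1−f) ≈ 6.449 mcg/mL.
Regimen B: f = (1/2)^(59/41) ≈ 0.3688; Cmin,ss = (1935/85)·f/(1−f) ≈ 13.301 mcg/mL.
Difference ≈ 6.449 − 13.301 ≈ -6.852 mcg/mL.

-6.9 mcg/mL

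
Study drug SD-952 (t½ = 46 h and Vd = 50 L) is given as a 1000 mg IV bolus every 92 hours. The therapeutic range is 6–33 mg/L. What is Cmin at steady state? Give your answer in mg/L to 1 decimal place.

τ = 92 h = 2 half-lives, so f = (1/2)^2 = 0.25.
At steady state, R = 1/(1 − 0.25) = 4/3.
Single-dose peak C₀ = D/Vd = 1000/50 = 20 mg/L.
Steady-state peak Cmax,ss = C₀·R = 20 × 4/3 ≈ 26.667 mg/L.
Steady-state trough Cmin,ss = Cmax,ss·f ≈ 26.667 × 0.25 ≈ 6.667 mg/L.
Trough 6.7 mg/L vs MEC 6 mg/L: adequate.

6.7 mg/L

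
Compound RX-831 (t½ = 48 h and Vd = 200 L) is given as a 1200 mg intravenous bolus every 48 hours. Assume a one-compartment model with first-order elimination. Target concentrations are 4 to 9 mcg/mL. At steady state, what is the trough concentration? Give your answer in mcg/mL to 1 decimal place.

The dosing interval is 1 half-life, so f = 2^(−1) = 0.5.
At steady state, R = 1/(1 − 0.5) = 2/1.
Single-dose peak C₀ = D/Vd = 1200/200 = 6 mcg/mL.
Steady-state peak Cmax,ss = C₀·R = 6 × 2/1 ≈ 12.000 mcg/mL.
Steady-state trough Cmin,ss = Cmax,ss·f ≈ 12.000 × 0.5 ≈ 6.000 mcg/mL.
Trough 6.0 mcg/mL vs MEC 4 mcg/mL: adequate.

6.0 mcg/mL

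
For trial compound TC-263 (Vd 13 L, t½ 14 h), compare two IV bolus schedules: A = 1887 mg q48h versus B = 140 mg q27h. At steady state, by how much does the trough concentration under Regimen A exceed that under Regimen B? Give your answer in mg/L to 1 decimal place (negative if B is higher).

Regimen A: f = (1/2)^(48/14) ≈ 0.0929; Cmin,ss = (1887/13)·f/(1−f) ≈ 14.866 mg/L.
Regimen B: f = (1/2)^(27/14) ≈ 0.2627; Cmin,ss = (140/13)·f/(1−f) ≈ 3.837 mg/L.
Difference ≈ 14.866 − 3.837 ≈ 11.029 mg/L.

11.0 mg/L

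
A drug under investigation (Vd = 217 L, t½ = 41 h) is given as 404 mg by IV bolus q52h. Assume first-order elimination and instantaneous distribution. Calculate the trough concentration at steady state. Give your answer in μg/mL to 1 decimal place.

1.3 μg/mL

k = ln2/t½ = ln2/41 ≈ 0.016906 h⁻¹; fraction remaining f = e^(−kτ) = e^(−0.016906×52) ≈ 0.4152.
Each bolus raises the concentration by D/Vd = 404/217 ≈ 1.862 μg/mL.
Steady-state trough Cmin,ss = C₀·f/(1−f) ≈ 1.862 × 0.4152/0.5848 ≈ 1.322 μg/mL.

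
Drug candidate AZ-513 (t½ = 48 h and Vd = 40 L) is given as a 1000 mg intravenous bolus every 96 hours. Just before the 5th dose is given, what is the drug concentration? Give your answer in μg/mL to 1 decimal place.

f = (1/2)^(τ/t½) = (1/2)^(96/48) ≈ 0.2500.
C₀ = D/Vd = 1000/40 ≈ 25.000 μg/mL.
Before the 5th dose, 4 doses have been given. Superposition: Cmin = C₀·(f + f² + … + f^4).
≈ 25.000 × (0.2500 + 0.0625 + 0.0156 + 0.0039) ≈ 25.000 × 0.3320 ≈ 8.300 μg/mL.

8.3 μg/mL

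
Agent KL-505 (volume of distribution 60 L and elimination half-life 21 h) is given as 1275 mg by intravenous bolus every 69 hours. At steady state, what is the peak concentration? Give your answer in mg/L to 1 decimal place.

23.7 mg/L

τ/t½ = 69/21 ≈ 3.2857, so fraction remaining f = (1/2)^(69/21) ≈ 0.1025.
Accumulation ratio R = 1/(1 − f) ≈ 1/0.8975 ≈ 1.1142.
Single-dose peak C₀ = D/Vd = 1275/60 ≈ 21.250 mg/L.
Steady-state peak Cmax,ss = C₀·R ≈ 21.250 × 1.1142 ≈ 23.677 mg/L.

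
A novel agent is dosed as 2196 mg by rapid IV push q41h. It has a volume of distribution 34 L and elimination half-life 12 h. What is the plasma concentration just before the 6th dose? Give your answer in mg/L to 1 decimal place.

6.7 mg/L

f = (1/2)^(τ/t½) = (1/2)^(41/12) ≈ 0.0936.
C₀ = D/Vd = 2196/34 ≈ 64.588 mg/L.
Before the 6th dose, 5 doses have been given. Superposition: Cmin = C₀·(f + f² + … + f^5).
≈ 64.588 × (0.0936 + 0.0088 + 0.0008 + 0.0001 + 0.0000) ≈ 64.588 × 0.1033 ≈ 6.672 mg/L.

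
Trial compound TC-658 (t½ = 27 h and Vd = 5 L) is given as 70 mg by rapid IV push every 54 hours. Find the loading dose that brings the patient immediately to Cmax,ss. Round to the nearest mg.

f = (1/2)^(54/27) ≈ 0.250000; accumulation ratio R = 1/(1−f) ≈ 1.33333.
Loading dose to hit Cmax,ss on first dose: D_load = D_maint·R ≈ 70 × 1.33333 ≈ 93.33 mg.

93 mg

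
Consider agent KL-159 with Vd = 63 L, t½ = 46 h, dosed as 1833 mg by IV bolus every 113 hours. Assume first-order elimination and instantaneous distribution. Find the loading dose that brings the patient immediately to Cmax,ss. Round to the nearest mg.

2241 mg

f = (1/2)^(113/46) ≈ 0.182185; accumulation ratio R = 1/(1−f) ≈ 1.22277.
Loading dose to hit Cmax,ss on first dose: D_load = D_maint·R ≈ 1833 × 1.22277 ≈ 2241.34 mg.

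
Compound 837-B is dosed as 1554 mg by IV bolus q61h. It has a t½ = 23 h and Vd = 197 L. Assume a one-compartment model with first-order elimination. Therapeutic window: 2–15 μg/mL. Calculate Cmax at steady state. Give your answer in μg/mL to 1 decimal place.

9.4 μg/mL

Over one 61-h interval, 61/23 ≈ 2.6522 half-lives elapse, leaving f ≈ 0.1591 of each dose.
Accumulation ratio R = 1/(1 − f) ≈ 1/0.8409 ≈ 1.1892.
Single-dose peak C₀ = D/Vd = 1554/197 ≈ 7.888 μg/mL.
Cmax,ss = C₀/(1 − f) ≈ 7.888/0.8409 ≈ 9.380 μg/mL.
Peak 9.4 μg/mL vs MTC 15 μg/mL: below toxic threshold.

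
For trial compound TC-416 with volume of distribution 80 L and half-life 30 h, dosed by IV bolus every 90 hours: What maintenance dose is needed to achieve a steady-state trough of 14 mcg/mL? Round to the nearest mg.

7840 mg

τ/t½ = 90/30 ≈ 3, so f = (1/2)^(90/30) ≈ 0.125000.
Cmin,ss = (D/Vd)·f/(1−f), so D = Cmin,ss·Vd·(1−f)/f.
D = 14 × 80 × (1−f)/f ≈ 14 × 80 × 7.00000 ≈ 7840.00 mg.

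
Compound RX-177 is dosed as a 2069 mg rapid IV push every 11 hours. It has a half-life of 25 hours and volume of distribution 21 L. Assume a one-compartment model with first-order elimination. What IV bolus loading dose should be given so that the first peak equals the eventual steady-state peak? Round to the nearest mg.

7871 mg

f = (1/2)^(11/25) ≈ 0.737135; accumulation ratio R = 1/(1−f) ≈ 3.80423.
Loading dose to hit Cmax,ss on first dose: D_load = D_maint·R ≈ 2069 × 3.80423 ≈ 7870.95 mg.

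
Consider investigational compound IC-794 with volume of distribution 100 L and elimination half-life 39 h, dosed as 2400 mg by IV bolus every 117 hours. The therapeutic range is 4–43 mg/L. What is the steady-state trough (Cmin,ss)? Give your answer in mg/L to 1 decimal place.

The dosing interval is 3 half-lives, so f = 2^(−3) = 0.125.
Accumulation ratio R = 1/(1 − f) = 1/0.875 = 8/7.
Single-dose peak C₀ = D/Vd = 2400/100 = 24 mg/L.
Steady-state peak Cmax,ss = C₀·R = 24 × 8/7 ≈ 27.429 mg/L.
Steady-state trough Cmin,ss = Cmax,ss·f ≈ 27.429 × 0.125 ≈ 3.429 mg/L.
Trough 3.4 mg/L vs MEC 4 mg/L: subtherapeutic.

3.4 mg/L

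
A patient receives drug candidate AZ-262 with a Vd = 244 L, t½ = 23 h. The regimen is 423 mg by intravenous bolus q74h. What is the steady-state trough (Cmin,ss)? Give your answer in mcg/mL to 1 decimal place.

k = ln2/t½ = ln2/23 ≈ 0.030137 h⁻¹; fraction remaining f = e^(−kτ) = e^(−0.030137×74) ≈ 0.1075.
At steady state, accumulation factor R = 1/(1 − e^(−kτ)) ≈ 1.1204.
Each bolus raises the concentration by D/Vd = 423/244 ≈ 1.734 mcg/mL.
Cmax,ss = C₀/(1 − f) ≈ 1.734/0.8925 ≈ 1.943 mcg/mL.
One interval later, Cmin,ss = Cmax,ss·e^(−kτ) ≈ 1.943 × 0.1075 ≈ 0.209 mcg/mL.

0.2 mcg/mL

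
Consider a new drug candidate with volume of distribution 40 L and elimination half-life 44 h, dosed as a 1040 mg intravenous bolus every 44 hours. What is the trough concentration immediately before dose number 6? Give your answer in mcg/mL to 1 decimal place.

25.2 mcg/mL

f = (1/2)^(τ/t½) = (1/2)^(44/44) ≈ 0.5000.
C₀ = D/Vd = 1040/40 ≈ 26.000 mcg/mL.
Before the 6th dose, 5 doses have been given. Superposition: Cmin = C₀·(f + f² + … + f^5).
≈ 26.000 × (0.5000 + 0.2500 + 0.1250 + 0.0625 + 0.0313) ≈ 26.000 × 0.9688 ≈ 25.189 mcg/mL.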